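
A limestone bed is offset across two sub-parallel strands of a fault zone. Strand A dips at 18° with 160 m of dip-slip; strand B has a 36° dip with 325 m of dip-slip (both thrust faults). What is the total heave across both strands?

heave_A = 160 × cos(18°) = 152.2 m
heave_B = 325 × cos(36°) = 262.9 m
total = 152.2 + 262.9 = 415 m

415 m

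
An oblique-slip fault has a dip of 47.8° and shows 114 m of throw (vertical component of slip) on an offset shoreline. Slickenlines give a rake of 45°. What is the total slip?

218 m

dip-slip = throw / sin(dip) = 114 / sin(47.8°) = 153.9 m
net slip = dip-slip / sin(rake) = 153.9 / sin(45°) = 218 m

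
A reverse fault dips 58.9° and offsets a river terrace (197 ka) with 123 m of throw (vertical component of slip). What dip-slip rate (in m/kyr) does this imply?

dip-slip = throw / sin(dip) = 123 m / sin(58.9°) = 143.6 m
rate = 143.6 m / 197 ka = 0.000729 m/yr = 0.729 m/kyr

0.729 m/kyr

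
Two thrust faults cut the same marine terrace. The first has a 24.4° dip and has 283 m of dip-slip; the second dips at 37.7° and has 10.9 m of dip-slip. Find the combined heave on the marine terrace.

266 m

heave_A = 283 × cos(24.4°) = 257.7 m
heave_B = 10.9 × cos(37.7°) = 8.624 m
total = 257.7 + 8.624 = 266 m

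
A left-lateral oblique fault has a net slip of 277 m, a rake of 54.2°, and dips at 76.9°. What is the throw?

219 m

dip-slip = net slip × sin(rake) = 277 m × sin(54.2°) = 224.7 m
throw = dip-slip × sin(dip) = 224.7 × sin(76.9°) = 219 m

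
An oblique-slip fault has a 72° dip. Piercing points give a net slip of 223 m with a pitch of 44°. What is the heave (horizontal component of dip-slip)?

dip-slip = net slip × sin(rake) = 223 m × sin(44°) = 154.9 m
heave = dip-slip × cos(dip) = 154.9 × cos(72°) = 47.9 m

47.9 m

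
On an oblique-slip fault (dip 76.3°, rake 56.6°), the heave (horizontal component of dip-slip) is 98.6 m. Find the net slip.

dip-slip = heave / cos(dip) = 98.6 / cos(76.3°) = 416.3 m
net slip = dip-slip / sin(rake) = 416.3 / sin(56.6°) = 499 m

499 m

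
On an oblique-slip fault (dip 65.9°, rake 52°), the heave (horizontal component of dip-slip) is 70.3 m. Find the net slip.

dip-slip = heave / cos(dip) = 70.3 / cos(65.9°) = 172.2 m
net slip = dip-slip / sin(rake) = 172.2 / sin(52°) = 218 m

218 m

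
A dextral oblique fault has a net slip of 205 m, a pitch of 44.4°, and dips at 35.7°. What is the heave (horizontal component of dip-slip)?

116 m

dip-slip = net slip × sin(rake) = 205 m × sin(44.4°) = 143.4 m
heave = dip-slip × cos(dip) = 143.4 × cos(35.7°) = 116 m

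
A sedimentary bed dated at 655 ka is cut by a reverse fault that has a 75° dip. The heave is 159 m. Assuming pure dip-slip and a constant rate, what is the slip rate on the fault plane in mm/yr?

dip-slip = heave / cos(dip) = 159 m / cos(75°) = 614.3 m
rate = 614.3 m / 655 ka = 0.000938 m/yr = 0.938 mm/yr

0.938 mm/yr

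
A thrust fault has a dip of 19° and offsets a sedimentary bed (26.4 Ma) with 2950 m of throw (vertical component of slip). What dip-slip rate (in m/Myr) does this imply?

dip-slip = throw / sin(dip) = 2950 m / sin(19°) = 9061 m
rate = 9061 m / 26.4 Ma = 0.000343 m/yr = 343 m/Myr

343 m/Myr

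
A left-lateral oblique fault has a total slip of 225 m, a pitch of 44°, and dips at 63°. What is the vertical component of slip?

dip-slip = net slip × sin(rake) = 225 m × sin(44°) = 156.3 m
throw = dip-slip × sin(dip) = 156.3 × sin(63°) = 139 m

139 m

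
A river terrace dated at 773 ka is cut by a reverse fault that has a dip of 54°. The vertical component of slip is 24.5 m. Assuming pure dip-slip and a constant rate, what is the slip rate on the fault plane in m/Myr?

dip-slip = throw / sin(dip) = 24.5 m / sin(54°) = 30.28 m
rate = 30.28 m / 773 ka = 0.0000392 m/yr = 39.2 m/Myr

39.2 m/Myr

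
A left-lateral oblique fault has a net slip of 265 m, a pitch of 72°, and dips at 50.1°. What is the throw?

193 m

dip-slip = net slip × sin(rake) = 265 m × sin(72°) = 252 m
throw = dip-slip × sin(dip) = 252 × sin(50.1°) = 193 m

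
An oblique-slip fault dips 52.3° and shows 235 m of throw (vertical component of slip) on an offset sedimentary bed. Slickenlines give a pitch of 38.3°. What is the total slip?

dip-slip = throw / sin(dip) = 235 / sin(52.3°) = 297 m
net slip = dip-slip / sin(rake) = 297 / sin(38.3°) = 479 m

479 m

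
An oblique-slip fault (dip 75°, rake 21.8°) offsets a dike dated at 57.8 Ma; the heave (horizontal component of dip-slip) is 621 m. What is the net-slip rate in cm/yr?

0.0112 cm/yr

dip-slip = heave / cos(dip) = 621 / cos(75°) = 2399 m
net slip = dip-slip / sin(rake) = 2399 / sin(21.8°) = 6461 m
rate = 6461 m / 57.8 Ma = 0.000112 m/yr = 0.0112 cm/yr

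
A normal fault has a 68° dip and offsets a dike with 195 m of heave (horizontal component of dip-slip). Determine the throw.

483 m

throw = heave × tan(dip) = 195 × tan(68°) = 483 m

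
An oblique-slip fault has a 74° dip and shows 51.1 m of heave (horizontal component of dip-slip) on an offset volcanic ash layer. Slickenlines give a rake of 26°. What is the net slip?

dip-slip = heave / cos(dip) = 51.1 / cos(74°) = 185.4 m
net slip = dip-slip / sin(rake) = 185.4 / sin(26°) = 423 m

423 m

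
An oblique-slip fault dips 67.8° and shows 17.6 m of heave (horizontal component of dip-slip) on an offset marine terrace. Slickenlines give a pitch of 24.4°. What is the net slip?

dip-slip = heave / cos(dip) = 17.6 / cos(67.8°) = 46.58 m
net slip = dip-slip / sin(rake) = 46.58 / sin(24.4°) = 113 m

113 m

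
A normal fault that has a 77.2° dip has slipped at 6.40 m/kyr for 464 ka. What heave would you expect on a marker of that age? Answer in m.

658 m

dip-slip = rate × time = 6.40 m/kyr × 464 ka = 2970 m
heave = dip-slip × cos(dip) = 2970 × cos(77.2°) = 658 m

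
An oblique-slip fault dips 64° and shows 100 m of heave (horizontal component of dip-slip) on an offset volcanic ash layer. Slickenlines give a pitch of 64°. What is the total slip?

254 m

dip-slip = heave / cos(dip) = 100 / cos(64°) = 228.1 m
net slip = dip-slip / sin(rake) = 228.1 / sin(64°) = 254 m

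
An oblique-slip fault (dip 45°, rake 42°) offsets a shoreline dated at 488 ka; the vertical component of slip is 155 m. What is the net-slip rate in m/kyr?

dip-slip = throw / sin(dip) = 155 / sin(45°) = 219.2 m
net slip = dip-slip / sin(rake) = 219.2 / sin(42°) = 327.6 m
rate = 327.6 m / 488 ka = 0.000671 m/yr = 0.671 m/kyr

0.671 m/kyr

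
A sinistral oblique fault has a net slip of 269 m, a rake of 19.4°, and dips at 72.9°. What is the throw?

dip-slip = net slip × sin(rake) = 269 m × sin(19.4°) = 89.35 m
throw = dip-slip × sin(dip) = 89.35 × sin(72.9°) = 85.4 m

85.4 m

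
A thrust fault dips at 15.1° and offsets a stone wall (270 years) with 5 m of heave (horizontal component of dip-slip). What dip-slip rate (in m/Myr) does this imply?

dip-slip = heave / cos(dip) = 5 m / cos(15.1°) = 5.179 m
rate = 5.179 m / 270 years = 0.0192 m/yr = 19200 m/Myr

19200 m/Myr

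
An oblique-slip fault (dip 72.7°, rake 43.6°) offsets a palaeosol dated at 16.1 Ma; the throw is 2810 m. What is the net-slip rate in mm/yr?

0.265 mm/yr

dip-slip = throw / sin(dip) = 2810 / sin(72.7°) = 2943 m
net slip = dip-slip / sin(rake) = 2943 / sin(43.6°) = 4268 m
rate = 4268 m / 16.1 Ma = 0.000265 m/yr = 0.265 mm/yr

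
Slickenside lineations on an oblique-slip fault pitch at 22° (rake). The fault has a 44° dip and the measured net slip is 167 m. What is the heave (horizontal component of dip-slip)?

45 m

dip-slip = net slip × sin(rake) = 167 m × sin(22°) = 62.56 m
heave = dip-slip × cos(dip) = 62.56 × cos(44°) = 45 m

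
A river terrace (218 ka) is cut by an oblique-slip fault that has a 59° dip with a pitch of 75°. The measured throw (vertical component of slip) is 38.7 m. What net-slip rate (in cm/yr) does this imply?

0.0214 cm/yr

dip-slip = throw / sin(dip) = 38.7 / sin(59°) = 45.15 m
net slip = dip-slip / sin(rake) = 45.15 / sin(75°) = 46.74 m
rate = 46.74 m / 218 ka = 0.000214 m/yr = 0.0214 cm/yr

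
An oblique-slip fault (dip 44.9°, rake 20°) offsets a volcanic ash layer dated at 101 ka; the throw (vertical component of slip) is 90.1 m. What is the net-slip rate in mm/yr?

3.70 mm/yr

dip-slip = throw / sin(dip) = 90.1 / sin(44.9°) = 127.6 m
net slip = dip-slip / sin(rake) = 127.6 / sin(20°) = 373.2 m
rate = 373.2 m / 101 ka = 0.00370 m/yr = 3.70 mm/yr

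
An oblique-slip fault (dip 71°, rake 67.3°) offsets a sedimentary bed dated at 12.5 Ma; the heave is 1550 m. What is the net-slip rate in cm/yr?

dip-slip = heave / cos(dip) = 1550 / cos(71°) = 4761 m
net slip = dip-slip / sin(rake) = 4761 / sin(67.3°) = 5161 m
rate = 5161 m / 12.5 Ma = 0.000413 m/yr = 0.0413 cm/yr

0.0413 cm/yr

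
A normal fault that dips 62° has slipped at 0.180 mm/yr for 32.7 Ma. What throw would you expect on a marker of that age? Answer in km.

dip-slip = rate × time = 0.180 mm/yr × 32.7 Ma = 5886 m
throw = dip-slip × sin(dip) = 5886 × sin(62°) = 5200 m = 5.20 km

5.20 km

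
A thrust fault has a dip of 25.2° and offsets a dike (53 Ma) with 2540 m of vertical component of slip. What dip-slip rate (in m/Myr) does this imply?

dip-slip = throw / sin(dip) = 2540 m / sin(25.2°) = 5966 m
rate = 5966 m / 53 Ma = 0.000113 m/yr = 113 m/Myr

113 m/Myr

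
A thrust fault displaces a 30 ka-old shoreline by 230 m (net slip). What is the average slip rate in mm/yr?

7.67 mm/yr

rate = 230 m / 30 ka = 0.00767 m/yr = 7.67 mm/yr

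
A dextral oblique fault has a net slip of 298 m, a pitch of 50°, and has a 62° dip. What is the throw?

202 m

dip-slip = net slip × sin(rake) = 298 m × sin(50°) = 228.3 m
throw = dip-slip × sin(dip) = 228.3 × sin(62°) = 202 m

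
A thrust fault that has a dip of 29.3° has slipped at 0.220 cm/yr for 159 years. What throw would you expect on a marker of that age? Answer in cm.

17.1 cm

dip-slip = rate × time = 0.220 cm/yr × 159 years = 0.3498 m
throw = dip-slip × sin(dip) = 0.3498 × sin(29.3°) = 0.171 m = 17.1 cm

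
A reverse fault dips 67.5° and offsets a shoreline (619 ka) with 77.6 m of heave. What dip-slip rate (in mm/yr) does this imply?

dip-slip = heave / cos(dip) = 77.6 m / cos(67.5°) = 202.8 m
rate = 202.8 m / 619 ka = 0.000328 m/yr = 0.328 mm/yr

0.328 mm/yr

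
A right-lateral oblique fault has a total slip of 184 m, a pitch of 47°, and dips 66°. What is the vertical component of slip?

dip-slip = net slip × sin(rake) = 184 m × sin(47°) = 134.6 m
throw = dip-slip × sin(dip) = 134.6 × sin(66°) = 123 m

123 m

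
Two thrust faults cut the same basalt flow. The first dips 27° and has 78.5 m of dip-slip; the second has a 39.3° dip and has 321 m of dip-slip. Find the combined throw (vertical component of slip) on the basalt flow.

239 m

throw_A = 78.5 × sin(27°) = 35.64 m
throw_B = 321 × sin(39.3°) = 203.3 m
total = 35.64 + 203.3 = 239 m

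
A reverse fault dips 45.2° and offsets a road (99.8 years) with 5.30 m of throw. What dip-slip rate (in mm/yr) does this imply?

dip-slip = throw / sin(dip) = 5.30 m / sin(45.2°) = 7.469 m
rate = 7.469 m / 99.8 years = 0.0748 m/yr = 74.8 mm/yr

74.8 mm/yr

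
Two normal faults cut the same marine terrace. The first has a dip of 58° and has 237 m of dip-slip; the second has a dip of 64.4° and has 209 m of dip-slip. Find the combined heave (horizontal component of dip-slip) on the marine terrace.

heave_A = 237 × cos(58°) = 125.6 m
heave_B = 209 × cos(64.4°) = 90.31 m
total = 125.6 + 90.31 = 216 m

216 m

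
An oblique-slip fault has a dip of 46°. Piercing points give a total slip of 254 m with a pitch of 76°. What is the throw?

177 m

dip-slip = net slip × sin(rake) = 254 m × sin(76°) = 246.5 m
throw = dip-slip × sin(dip) = 246.5 × sin(46°) = 177 m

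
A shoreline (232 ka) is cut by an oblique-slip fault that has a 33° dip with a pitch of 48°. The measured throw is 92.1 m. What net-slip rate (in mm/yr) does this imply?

0.981 mm/yr

dip-slip = throw / sin(dip) = 92.1 / sin(33°) = 169.1 m
net slip = dip-slip / sin(rake) = 169.1 / sin(48°) = 227.6 m
rate = 227.6 m / 232 ka = 0.000981 m/yr = 0.981 mm/yr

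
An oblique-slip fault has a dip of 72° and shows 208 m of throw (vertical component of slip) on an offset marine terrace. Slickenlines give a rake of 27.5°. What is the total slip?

dip-slip = throw / sin(dip) = 208 / sin(72°) = 218.7 m
net slip = dip-slip / sin(rake) = 218.7 / sin(27.5°) = 474 m

474 m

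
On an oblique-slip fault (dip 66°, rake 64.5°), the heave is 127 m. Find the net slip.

dip-slip = heave / cos(dip) = 127 / cos(66°) = 312.2 m
net slip = dip-slip / sin(rake) = 312.2 / sin(64.5°) = 346 m

346 m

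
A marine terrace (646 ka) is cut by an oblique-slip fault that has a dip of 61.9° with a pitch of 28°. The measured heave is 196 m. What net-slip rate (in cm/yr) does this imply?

dip-slip = heave / cos(dip) = 196 / cos(61.9°) = 416.1 m
net slip = dip-slip / sin(rake) = 416.1 / sin(28°) = 886.4 m
rate = 886.4 m / 646 ka = 0.00137 m/yr = 0.137 cm/yr

0.137 cm/yr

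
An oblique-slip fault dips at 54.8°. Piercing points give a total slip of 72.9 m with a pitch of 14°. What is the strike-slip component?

strike-slip = net slip × cos(rake) = 72.9 m × cos(14°) = 70.7 m

70.7 m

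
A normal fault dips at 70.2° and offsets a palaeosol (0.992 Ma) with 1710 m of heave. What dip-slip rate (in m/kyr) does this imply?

5.09 m/kyr

dip-slip = heave / cos(dip) = 1710 m / cos(70.2°) = 5048 m
rate = 5048 m / 0.992 Ma = 0.00509 m/yr = 5.09 m/kyr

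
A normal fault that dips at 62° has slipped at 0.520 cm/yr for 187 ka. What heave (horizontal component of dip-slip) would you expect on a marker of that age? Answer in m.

457 m

dip-slip = rate × time = 0.520 cm/yr × 187 ka = 972.4 m
heave = dip-slip × cos(dip) = 972.4 × cos(62°) = 457 m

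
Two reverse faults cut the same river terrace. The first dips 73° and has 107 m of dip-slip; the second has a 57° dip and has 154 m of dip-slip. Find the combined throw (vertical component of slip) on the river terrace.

231 m

throw_A = 107 × sin(73°) = 102.3 m
throw_B = 154 × sin(57°) = 129.2 m
total = 102.3 + 129.2 = 231 m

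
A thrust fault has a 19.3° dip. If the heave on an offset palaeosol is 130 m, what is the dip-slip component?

dip-slip = heave / cos(dip) = 130 / cos(19.3°) = 138 m

138 m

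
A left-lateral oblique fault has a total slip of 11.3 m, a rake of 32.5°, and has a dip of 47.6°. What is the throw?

dip-slip = net slip × sin(rake) = 11.3 m × sin(32.5°) = 6.071 m
throw = dip-slip × sin(dip) = 6.071 × sin(47.6°) = 4.48 m

4.48 m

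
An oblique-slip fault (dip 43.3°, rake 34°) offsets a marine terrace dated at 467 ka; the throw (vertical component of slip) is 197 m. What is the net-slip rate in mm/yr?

1.10 mm/yr

dip-slip = throw / sin(dip) = 197 / sin(43.3°) = 287.2 m
net slip = dip-slip / sin(rake) = 287.2 / sin(34°) = 513.7 m
rate = 513.7 m / 467 ka = 0.00110 m/yr = 1.10 mm/yr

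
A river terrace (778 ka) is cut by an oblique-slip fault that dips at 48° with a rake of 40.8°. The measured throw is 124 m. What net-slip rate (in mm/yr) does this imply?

dip-slip = throw / sin(dip) = 124 / sin(48°) = 166.9 m
net slip = dip-slip / sin(rake) = 166.9 / sin(40.8°) = 255.4 m
rate = 255.4 m / 778 ka = 0.000328 m/yr = 0.328 mm/yr

0.328 mm/yr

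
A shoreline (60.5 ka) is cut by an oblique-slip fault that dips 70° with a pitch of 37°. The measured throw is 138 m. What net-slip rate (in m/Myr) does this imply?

dip-slip = throw / sin(dip) = 138 / sin(70°) = 146.9 m
net slip = dip-slip / sin(rake) = 146.9 / sin(37°) = 244 m
rate = 244 m / 60.5 ka = 0.00403 m/yr = 4030 m/Myr

4030 m/Myr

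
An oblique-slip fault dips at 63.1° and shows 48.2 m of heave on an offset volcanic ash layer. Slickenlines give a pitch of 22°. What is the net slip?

284 m

dip-slip = heave / cos(dip) = 48.2 / cos(63.1°) = 106.5 m
net slip = dip-slip / sin(rake) = 106.5 / sin(22°) = 284 m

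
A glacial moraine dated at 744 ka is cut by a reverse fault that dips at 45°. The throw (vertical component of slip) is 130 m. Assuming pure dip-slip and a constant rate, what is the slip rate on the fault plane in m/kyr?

dip-slip = throw / sin(dip) = 130 m / sin(45°) = 183.8 m
rate = 183.8 m / 744 ka = 0.000247 m/yr = 0.247 m/kyr

0.247 m/kyr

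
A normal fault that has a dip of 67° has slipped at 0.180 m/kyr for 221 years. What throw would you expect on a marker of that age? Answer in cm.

3.66 cm

dip-slip = rate × time = 0.180 m/kyr × 221 years = 0.03978 m
throw = dip-slip × sin(dip) = 0.03978 × sin(67°) = 0.0366 m = 3.66 cm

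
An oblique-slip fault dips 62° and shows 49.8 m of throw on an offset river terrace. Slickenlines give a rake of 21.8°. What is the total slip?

152 m

dip-slip = throw / sin(dip) = 49.8 / sin(62°) = 56.40 m
net slip = dip-slip / sin(rake) = 56.40 / sin(21.8°) = 152 m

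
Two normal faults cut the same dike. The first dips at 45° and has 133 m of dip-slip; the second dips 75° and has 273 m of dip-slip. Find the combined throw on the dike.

358 m

throw_A = 133 × sin(45°) = 94.05 m
throw_B = 273 × sin(75°) = 263.7 m
total = 94.05 + 263.7 = 358 m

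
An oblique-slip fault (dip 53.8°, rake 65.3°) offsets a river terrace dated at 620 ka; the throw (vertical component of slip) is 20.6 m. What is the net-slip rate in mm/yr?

0.0453 mm/yr

dip-slip = throw / sin(dip) = 20.6 / sin(53.8°) = 25.53 m
net slip = dip-slip / sin(rake) = 25.53 / sin(65.3°) = 28.10 m
rate = 28.10 m / 620 ka = 0.0000453 m/yr = 0.0453 mm/yr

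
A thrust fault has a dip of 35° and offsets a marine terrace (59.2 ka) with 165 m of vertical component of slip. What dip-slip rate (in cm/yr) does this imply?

0.486 cm/yr

dip-slip = throw / sin(dip) = 165 m / sin(35°) = 287.7 m
rate = 287.7 m / 59.2 ka = 0.00486 m/yr = 0.486 cm/yr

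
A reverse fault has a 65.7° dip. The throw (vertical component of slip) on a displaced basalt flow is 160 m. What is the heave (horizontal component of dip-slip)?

heave = throw / tan(dip) = 160 / tan(65.7°) = 72.2 m

72.2 m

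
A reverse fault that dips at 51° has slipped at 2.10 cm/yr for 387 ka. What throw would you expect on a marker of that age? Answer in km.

6.32 km

dip-slip = rate × time = 2.10 cm/yr × 387 ka = 8127 m
throw = dip-slip × sin(dip) = 8127 × sin(51°) = 6320 m = 6.32 km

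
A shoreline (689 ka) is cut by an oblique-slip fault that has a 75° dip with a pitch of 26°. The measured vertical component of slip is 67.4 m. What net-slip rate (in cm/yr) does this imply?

0.0231 cm/yr

dip-slip = throw / sin(dip) = 67.4 / sin(75°) = 69.78 m
net slip = dip-slip / sin(rake) = 69.78 / sin(26°) = 159.2 m
rate = 159.2 m / 689 ka = 0.000231 m/yr = 0.0231 cm/yr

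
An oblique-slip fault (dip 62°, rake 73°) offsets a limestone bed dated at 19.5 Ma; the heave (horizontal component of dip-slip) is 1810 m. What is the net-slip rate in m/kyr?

dip-slip = heave / cos(dip) = 1810 / cos(62°) = 3855 m
net slip = dip-slip / sin(rake) = 3855 / sin(73°) = 4032 m
rate = 4032 m / 19.5 Ma = 0.000207 m/yr = 0.207 m/kyr

0.207 m/kyr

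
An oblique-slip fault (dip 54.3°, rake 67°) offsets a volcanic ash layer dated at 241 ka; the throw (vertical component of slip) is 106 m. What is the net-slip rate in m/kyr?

0.588 m/kyr

dip-slip = throw / sin(dip) = 106 / sin(54.3°) = 130.5 m
net slip = dip-slip / sin(rake) = 130.5 / sin(67°) = 141.8 m
rate = 141.8 m / 241 ka = 0.000588 m/yr = 0.588 m/kyr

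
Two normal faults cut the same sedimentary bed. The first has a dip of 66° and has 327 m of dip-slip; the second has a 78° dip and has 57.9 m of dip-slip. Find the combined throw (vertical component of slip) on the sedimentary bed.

355 m

throw_A = 327 × sin(66°) = 298.7 m
throw_B = 57.9 × sin(78°) = 56.63 m
total = 298.7 + 56.63 = 355 m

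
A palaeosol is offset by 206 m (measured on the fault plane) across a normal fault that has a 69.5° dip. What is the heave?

72.1 m

heave = dip-slip × cos(dip) = 206 m × cos(69.5°) = 72.1 m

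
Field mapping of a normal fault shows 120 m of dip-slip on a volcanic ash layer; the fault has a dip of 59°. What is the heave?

61.8 m

heave = dip-slip × cos(dip) = 120 m × cos(59°) = 61.8 m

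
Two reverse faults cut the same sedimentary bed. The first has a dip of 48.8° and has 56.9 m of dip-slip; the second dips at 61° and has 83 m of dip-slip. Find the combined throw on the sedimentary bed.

115 m

throw_A = 56.9 × sin(48.8°) = 42.81 m
throw_B = 83 × sin(61°) = 72.59 m
total = 42.81 + 72.59 = 115 m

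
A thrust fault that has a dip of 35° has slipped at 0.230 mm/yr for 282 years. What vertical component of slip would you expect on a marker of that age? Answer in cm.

3.72 cm

dip-slip = rate × time = 0.230 mm/yr × 282 years = 0.06486 m
throw = dip-slip × sin(dip) = 0.06486 × sin(35°) = 0.0372 m = 3.72 cm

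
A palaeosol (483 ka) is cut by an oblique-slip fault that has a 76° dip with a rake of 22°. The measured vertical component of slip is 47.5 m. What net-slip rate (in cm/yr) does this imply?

0.0271 cm/yr

dip-slip = throw / sin(dip) = 47.5 / sin(76°) = 48.95 m
net slip = dip-slip / sin(rake) = 48.95 / sin(22°) = 130.7 m
rate = 130.7 m / 483 ka = 0.000271 m/yr = 0.0271 cm/yr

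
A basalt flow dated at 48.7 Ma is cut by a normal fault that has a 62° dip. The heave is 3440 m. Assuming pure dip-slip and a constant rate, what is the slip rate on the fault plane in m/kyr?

0.150 m/kyr

dip-slip = heave / cos(dip) = 3440 m / cos(62°) = 7327 m
rate = 7327 m / 48.7 Ma = 0.000150 m/yr = 0.150 m/kyr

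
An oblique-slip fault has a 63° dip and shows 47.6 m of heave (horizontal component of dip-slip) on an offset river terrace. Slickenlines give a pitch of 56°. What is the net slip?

126 m

dip-slip = heave / cos(dip) = 47.6 / cos(63°) = 104.8 m
net slip = dip-slip / sin(rake) = 104.8 / sin(56°) = 126 m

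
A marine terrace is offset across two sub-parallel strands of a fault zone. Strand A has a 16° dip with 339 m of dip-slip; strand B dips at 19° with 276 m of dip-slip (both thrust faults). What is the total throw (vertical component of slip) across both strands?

throw_A = 339 × sin(16°) = 93.44 m
throw_B = 276 × sin(19°) = 89.86 m
total = 93.44 + 89.86 = 183 m

183 m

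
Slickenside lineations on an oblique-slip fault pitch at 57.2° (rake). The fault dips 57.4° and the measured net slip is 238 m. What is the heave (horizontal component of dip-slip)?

dip-slip = net slip × sin(rake) = 238 m × sin(57.2°) = 200.1 m
heave = dip-slip × cos(dip) = 200.1 × cos(57.4°) = 108 m

108 m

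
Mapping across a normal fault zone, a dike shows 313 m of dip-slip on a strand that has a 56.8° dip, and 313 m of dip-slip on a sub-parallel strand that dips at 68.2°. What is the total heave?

heave_A = 313 × cos(56.8°) = 171.4 m
heave_B = 313 × cos(68.2°) = 116.2 m
total = 171.4 + 116.2 = 288 m

288 m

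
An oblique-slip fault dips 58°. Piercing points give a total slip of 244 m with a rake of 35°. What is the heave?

74.2 m

dip-slip = net slip × sin(rake) = 244 m × sin(35°) = 140 m
heave = dip-slip × cos(dip) = 140 × cos(58°) = 74.2 m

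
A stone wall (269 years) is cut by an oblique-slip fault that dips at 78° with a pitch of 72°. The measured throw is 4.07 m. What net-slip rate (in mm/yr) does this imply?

16.3 mm/yr

dip-slip = throw / sin(dip) = 4.07 / sin(78°) = 4.161 m
net slip = dip-slip / sin(rake) = 4.161 / sin(72°) = 4.375 m
rate = 4.375 m / 269 years = 0.0163 m/yr = 16.3 mm/yr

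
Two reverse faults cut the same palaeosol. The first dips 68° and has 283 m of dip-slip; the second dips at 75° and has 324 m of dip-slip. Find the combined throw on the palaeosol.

throw_A = 283 × sin(68°) = 262.4 m
throw_B = 324 × sin(75°) = 313 m
total = 262.4 + 313 = 575 m

575 m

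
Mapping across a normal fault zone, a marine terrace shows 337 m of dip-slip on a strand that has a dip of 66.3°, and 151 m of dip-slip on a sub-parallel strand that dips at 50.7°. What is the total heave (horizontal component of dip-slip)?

231 m

heave_A = 337 × cos(66.3°) = 135.5 m
heave_B = 151 × cos(50.7°) = 95.64 m
total = 135.5 + 95.64 = 231 m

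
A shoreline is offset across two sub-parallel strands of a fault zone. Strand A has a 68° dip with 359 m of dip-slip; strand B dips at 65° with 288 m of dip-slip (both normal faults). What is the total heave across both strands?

heave_A = 359 × cos(68°) = 134.5 m
heave_B = 288 × cos(65°) = 121.7 m
total = 134.5 + 121.7 = 256 m

256 m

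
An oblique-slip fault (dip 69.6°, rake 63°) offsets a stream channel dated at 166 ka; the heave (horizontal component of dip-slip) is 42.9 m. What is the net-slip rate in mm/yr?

dip-slip = heave / cos(dip) = 42.9 / cos(69.6°) = 123.1 m
net slip = dip-slip / sin(rake) = 123.1 / sin(63°) = 138.1 m
rate = 138.1 m / 166 ka = 0.000832 m/yr = 0.832 mm/yr

0.832 mm/yr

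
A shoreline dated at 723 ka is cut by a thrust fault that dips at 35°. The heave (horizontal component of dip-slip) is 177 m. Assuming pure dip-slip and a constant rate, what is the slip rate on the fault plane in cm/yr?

0.0299 cm/yr

dip-slip = heave / cos(dip) = 177 m / cos(35°) = 216.1 m
rate = 216.1 m / 723 ka = 0.000299 m/yr = 0.0299 cm/yr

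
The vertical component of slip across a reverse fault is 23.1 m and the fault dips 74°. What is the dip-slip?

24 m

dip-slip = throw / sin(dip) = 23.1 / sin(74°) = 24 m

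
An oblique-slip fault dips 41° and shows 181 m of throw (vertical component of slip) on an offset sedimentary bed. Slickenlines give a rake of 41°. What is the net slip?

421 m

dip-slip = throw / sin(dip) = 181 / sin(41°) = 275.9 m
net slip = dip-slip / sin(rake) = 275.9 / sin(41°) = 421 m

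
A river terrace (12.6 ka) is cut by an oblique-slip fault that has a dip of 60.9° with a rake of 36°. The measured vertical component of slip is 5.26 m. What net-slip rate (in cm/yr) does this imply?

0.0813 cm/yr

dip-slip = throw / sin(dip) = 5.26 / sin(60.9°) = 6.020 m
net slip = dip-slip / sin(rake) = 6.020 / sin(36°) = 10.24 m
rate = 10.24 m / 12.6 ka = 0.000813 m/yr = 0.0813 cm/yr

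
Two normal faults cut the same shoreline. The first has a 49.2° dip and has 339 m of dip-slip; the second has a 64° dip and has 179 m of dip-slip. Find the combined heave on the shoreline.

heave_A = 339 × cos(49.2°) = 221.5 m
heave_B = 179 × cos(64°) = 78.47 m
total = 221.5 + 78.47 = 300 m

300 m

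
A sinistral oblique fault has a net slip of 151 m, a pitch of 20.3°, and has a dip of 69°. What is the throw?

48.9 m

dip-slip = net slip × sin(rake) = 151 m × sin(20.3°) = 52.39 m
throw = dip-slip × sin(dip) = 52.39 × sin(69°) = 48.9 m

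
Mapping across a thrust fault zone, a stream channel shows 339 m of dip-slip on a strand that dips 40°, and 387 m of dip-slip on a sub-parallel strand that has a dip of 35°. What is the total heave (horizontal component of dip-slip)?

heave_A = 339 × cos(40°) = 259.7 m
heave_B = 387 × cos(35°) = 317 m
total = 259.7 + 317 = 577 m

577 m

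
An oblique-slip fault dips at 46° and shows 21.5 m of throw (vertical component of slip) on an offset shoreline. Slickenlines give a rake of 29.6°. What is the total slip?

dip-slip = throw / sin(dip) = 21.5 / sin(46°) = 29.89 m
net slip = dip-slip / sin(rake) = 29.89 / sin(29.6°) = 60.5 m

60.5 m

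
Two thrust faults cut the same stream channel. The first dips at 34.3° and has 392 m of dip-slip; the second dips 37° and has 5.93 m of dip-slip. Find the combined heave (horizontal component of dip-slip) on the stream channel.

329 m

heave_A = 392 × cos(34.3°) = 323.8 m
heave_B = 5.93 × cos(37°) = 4.736 m
total = 323.8 + 4.736 = 329 m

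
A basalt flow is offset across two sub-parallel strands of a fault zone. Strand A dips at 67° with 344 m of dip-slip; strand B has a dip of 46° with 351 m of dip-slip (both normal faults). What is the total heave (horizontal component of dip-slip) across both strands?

heave_A = 344 × cos(67°) = 134.4 m
heave_B = 351 × cos(46°) = 243.8 m
total = 134.4 + 243.8 = 378 m

378 m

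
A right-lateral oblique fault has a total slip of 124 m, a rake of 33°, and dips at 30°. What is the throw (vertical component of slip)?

33.8 m

dip-slip = net slip × sin(rake) = 124 m × sin(33°) = 67.54 m
throw = dip-slip × sin(dip) = 67.54 × sin(30°) = 33.8 m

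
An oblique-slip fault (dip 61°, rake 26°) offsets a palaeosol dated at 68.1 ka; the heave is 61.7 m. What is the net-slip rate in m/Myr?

dip-slip = heave / cos(dip) = 61.7 / cos(61°) = 127.3 m
net slip = dip-slip / sin(rake) = 127.3 / sin(26°) = 290.3 m
rate = 290.3 m / 68.1 ka = 0.00426 m/yr = 4260 m/Myr

4260 m/Myr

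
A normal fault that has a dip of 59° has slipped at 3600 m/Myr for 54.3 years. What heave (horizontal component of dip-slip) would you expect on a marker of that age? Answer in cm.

10.1 cm

dip-slip = rate × time = 3600 m/Myr × 54.3 years = 0.1955 m
heave = dip-slip × cos(dip) = 0.1955 × cos(59°) = 0.101 m = 10.1 cm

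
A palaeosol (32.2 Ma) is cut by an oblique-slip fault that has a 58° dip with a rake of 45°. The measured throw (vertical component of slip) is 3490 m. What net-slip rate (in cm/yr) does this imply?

0.0181 cm/yr

dip-slip = throw / sin(dip) = 3490 / sin(58°) = 4115 m
net slip = dip-slip / sin(rake) = 4115 / sin(45°) = 5820 m
rate = 5820 m / 32.2 Ma = 0.000181 m/yr = 0.0181 cm/yr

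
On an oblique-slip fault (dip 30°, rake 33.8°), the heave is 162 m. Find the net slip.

dip-slip = heave / cos(dip) = 162 / cos(30°) = 187.1 m
net slip = dip-slip / sin(rake) = 187.1 / sin(33.8°) = 336 m

336 m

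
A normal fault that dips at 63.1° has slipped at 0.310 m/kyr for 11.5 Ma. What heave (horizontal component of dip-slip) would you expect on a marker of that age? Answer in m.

dip-slip = rate × time = 0.310 m/kyr × 11.5 Ma = 3565 m
heave = dip-slip × cos(dip) = 3565 × cos(63.1°) = 1610 m

1610 m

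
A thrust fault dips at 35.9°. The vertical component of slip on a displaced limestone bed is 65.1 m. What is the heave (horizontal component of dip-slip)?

89.9 m

heave = throw / tan(dip) = 65.1 / tan(35.9°) = 89.9 m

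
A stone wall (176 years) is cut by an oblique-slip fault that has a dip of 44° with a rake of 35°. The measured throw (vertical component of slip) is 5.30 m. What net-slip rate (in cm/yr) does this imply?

dip-slip = throw / sin(dip) = 5.30 / sin(44°) = 7.630 m
net slip = dip-slip / sin(rake) = 7.630 / sin(35°) = 13.30 m
rate = 13.30 m / 176 years = 0.0756 m/yr = 7.56 cm/yr

7.56 cm/yr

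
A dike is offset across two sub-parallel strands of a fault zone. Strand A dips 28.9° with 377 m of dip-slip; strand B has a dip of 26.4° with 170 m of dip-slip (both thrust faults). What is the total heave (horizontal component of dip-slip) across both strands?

482 m

heave_A = 377 × cos(28.9°) = 330.1 m
heave_B = 170 × cos(26.4°) = 152.3 m
total = 330.1 + 152.3 = 482 m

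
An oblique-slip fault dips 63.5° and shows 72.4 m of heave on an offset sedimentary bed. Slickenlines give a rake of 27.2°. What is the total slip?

dip-slip = heave / cos(dip) = 72.4 / cos(63.5°) = 162.3 m
net slip = dip-slip / sin(rake) = 162.3 / sin(27.2°) = 355 m

355 m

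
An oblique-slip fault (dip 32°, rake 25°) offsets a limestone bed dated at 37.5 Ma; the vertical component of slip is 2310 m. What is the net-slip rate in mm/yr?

dip-slip = throw / sin(dip) = 2310 / sin(32°) = 4359 m
net slip = dip-slip / sin(rake) = 4359 / sin(25°) = 10310 m
rate = 10310 m / 37.5 Ma = 0.000275 m/yr = 0.275 mm/yr

0.275 mm/yr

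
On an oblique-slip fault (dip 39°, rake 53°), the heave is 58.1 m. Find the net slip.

dip-slip = heave / cos(dip) = 58.1 / cos(39°) = 74.76 m
net slip = dip-slip / sin(rake) = 74.76 / sin(53°) = 93.6 m

93.6 m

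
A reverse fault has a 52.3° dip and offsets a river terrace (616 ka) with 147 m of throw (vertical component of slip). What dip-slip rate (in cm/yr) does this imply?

dip-slip = throw / sin(dip) = 147 m / sin(52.3°) = 185.8 m
rate = 185.8 m / 616 ka = 0.000302 m/yr = 0.0302 cm/yr

0.0302 cm/yr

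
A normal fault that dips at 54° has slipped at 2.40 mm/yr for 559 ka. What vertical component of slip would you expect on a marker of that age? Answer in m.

1090 m

dip-slip = rate × time = 2.40 mm/yr × 559 ka = 1342 m
throw = dip-slip × sin(dip) = 1342 × sin(54°) = 1090 m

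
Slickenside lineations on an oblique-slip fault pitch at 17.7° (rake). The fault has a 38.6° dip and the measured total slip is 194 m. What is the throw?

36.8 m

dip-slip = net slip × sin(rake) = 194 m × sin(17.7°) = 58.98 m
throw = dip-slip × sin(dip) = 58.98 × sin(38.6°) = 36.8 m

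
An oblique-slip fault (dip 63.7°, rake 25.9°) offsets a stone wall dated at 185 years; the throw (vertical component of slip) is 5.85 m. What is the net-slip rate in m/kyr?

80.8 m/kyr

dip-slip = throw / sin(dip) = 5.85 / sin(63.7°) = 6.525 m
net slip = dip-slip / sin(rake) = 6.525 / sin(25.9°) = 14.94 m
rate = 14.94 m / 185 years = 0.0808 m/yr = 80.8 m/kyr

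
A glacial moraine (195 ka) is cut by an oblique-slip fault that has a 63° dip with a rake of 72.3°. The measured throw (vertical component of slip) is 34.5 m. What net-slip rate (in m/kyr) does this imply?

0.208 m/kyr

dip-slip = throw / sin(dip) = 34.5 / sin(63°) = 38.72 m
net slip = dip-slip / sin(rake) = 38.72 / sin(72.3°) = 40.64 m
rate = 40.64 m / 195 ka = 0.000208 m/yr = 0.208 m/kyr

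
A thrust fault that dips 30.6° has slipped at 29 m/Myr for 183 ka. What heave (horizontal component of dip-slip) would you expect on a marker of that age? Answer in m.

4.57 m

dip-slip = rate × time = 29 m/Myr × 183 ka = 5.307 m
heave = dip-slip × cos(dip) = 5.307 × cos(30.6°) = 4.57 m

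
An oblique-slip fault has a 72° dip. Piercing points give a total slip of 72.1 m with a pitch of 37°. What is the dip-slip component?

43.4 m

dip-slip = net slip × sin(rake) = 72.1 m × sin(37°) = 43.4 m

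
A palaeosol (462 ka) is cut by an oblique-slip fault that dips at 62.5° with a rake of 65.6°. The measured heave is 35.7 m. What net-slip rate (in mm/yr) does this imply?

dip-slip = heave / cos(dip) = 35.7 / cos(62.5°) = 77.31 m
net slip = dip-slip / sin(rake) = 77.31 / sin(65.6°) = 84.90 m
rate = 84.90 m / 462 ka = 0.000184 m/yr = 0.184 mm/yr

0.184 mm/yr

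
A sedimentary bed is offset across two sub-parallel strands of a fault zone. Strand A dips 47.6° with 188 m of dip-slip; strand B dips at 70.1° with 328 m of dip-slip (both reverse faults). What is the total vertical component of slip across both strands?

447 m

throw_A = 188 × sin(47.6°) = 138.8 m
throw_B = 328 × sin(70.1°) = 308.4 m
total = 138.8 + 308.4 = 447 m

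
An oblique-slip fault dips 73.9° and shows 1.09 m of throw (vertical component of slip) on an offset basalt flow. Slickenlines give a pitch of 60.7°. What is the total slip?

1.30 m

dip-slip = throw / sin(dip) = 1.09 / sin(73.9°) = 1.134 m
net slip = dip-slip / sin(rake) = 1.134 / sin(60.7°) = 1.30 m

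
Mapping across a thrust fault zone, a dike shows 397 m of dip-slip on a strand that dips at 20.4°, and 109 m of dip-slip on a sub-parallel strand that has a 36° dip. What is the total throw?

throw_A = 397 × sin(20.4°) = 138.4 m
throw_B = 109 × sin(36°) = 64.07 m
total = 138.4 + 64.07 = 202 m

202 m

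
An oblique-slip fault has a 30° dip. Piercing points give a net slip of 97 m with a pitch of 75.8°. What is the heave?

dip-slip = net slip × sin(rake) = 97 m × sin(75.8°) = 94.04 m
heave = dip-slip × cos(dip) = 94.04 × cos(30°) = 81.4 m

81.4 m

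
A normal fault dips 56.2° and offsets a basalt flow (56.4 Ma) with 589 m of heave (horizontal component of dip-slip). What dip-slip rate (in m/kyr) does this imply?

0.0188 m/kyr

dip-slip = heave / cos(dip) = 589 m / cos(56.2°) = 1059 m
rate = 1059 m / 56.4 Ma = 0.0000188 m/yr = 0.0188 m/kyr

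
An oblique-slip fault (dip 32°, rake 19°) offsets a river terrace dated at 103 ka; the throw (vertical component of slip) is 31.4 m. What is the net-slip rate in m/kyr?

1.77 m/kyr

dip-slip = throw / sin(dip) = 31.4 / sin(32°) = 59.25 m
net slip = dip-slip / sin(rake) = 59.25 / sin(19°) = 182 m
rate = 182 m / 103 ka = 0.00177 m/yr = 1.77 m/kyr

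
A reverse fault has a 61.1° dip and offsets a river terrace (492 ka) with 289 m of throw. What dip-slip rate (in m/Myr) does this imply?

671 m/Myr

dip-slip = throw / sin(dip) = 289 m / sin(61.1°) = 330.1 m
rate = 330.1 m / 492 ka = 0.000671 m/yr = 671 m/Myr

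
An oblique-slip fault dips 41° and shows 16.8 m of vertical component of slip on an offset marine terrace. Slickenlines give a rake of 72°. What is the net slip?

26.9 m

dip-slip = throw / sin(dip) = 16.8 / sin(41°) = 25.61 m
net slip = dip-slip / sin(rake) = 25.61 / sin(72°) = 26.9 m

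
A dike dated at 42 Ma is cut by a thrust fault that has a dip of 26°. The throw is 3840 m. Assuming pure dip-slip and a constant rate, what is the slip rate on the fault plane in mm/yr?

0.209 mm/yr

dip-slip = throw / sin(dip) = 3840 m / sin(26°) = 8760 m
rate = 8760 m / 42 Ma = 0.000209 m/yr = 0.209 mm/yr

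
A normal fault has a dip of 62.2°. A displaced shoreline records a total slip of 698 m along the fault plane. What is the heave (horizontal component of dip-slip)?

heave = dip-slip × cos(dip) = 698 m × cos(62.2°) = 326 m

326 m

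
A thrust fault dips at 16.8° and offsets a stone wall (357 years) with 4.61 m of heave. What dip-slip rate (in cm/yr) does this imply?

1.35 cm/yr

dip-slip = heave / cos(dip) = 4.61 m / cos(16.8°) = 4.816 m
rate = 4.816 m / 357 years = 0.0135 m/yr = 1.35 cm/yr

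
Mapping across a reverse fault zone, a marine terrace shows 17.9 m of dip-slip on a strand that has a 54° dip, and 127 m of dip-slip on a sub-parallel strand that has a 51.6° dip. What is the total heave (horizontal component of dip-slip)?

89.4 m

heave_A = 17.9 × cos(54°) = 10.52 m
heave_B = 127 × cos(51.6°) = 78.89 m
total = 10.52 + 78.89 = 89.4 m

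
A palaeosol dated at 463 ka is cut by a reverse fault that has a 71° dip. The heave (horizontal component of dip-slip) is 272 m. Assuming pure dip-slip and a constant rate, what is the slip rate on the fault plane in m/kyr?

1.80 m/kyr

dip-slip = heave / cos(dip) = 272 m / cos(71°) = 835.5 m
rate = 835.5 m / 463 ka = 0.00180 m/yr = 1.80 m/kyr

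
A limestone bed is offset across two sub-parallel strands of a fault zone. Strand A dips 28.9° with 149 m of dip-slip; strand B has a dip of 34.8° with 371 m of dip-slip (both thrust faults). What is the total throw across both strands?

throw_A = 149 × sin(28.9°) = 72.01 m
throw_B = 371 × sin(34.8°) = 211.7 m
total = 72.01 + 211.7 = 284 m

284 m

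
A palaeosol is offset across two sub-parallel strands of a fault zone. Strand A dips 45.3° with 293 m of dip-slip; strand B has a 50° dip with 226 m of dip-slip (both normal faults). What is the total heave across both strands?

heave_A = 293 × cos(45.3°) = 206.1 m
heave_B = 226 × cos(50°) = 145.3 m
total = 206.1 + 145.3 = 351 m

351 m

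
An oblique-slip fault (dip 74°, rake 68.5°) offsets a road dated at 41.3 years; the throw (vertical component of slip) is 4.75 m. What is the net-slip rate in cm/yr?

12.9 cm/yr

dip-slip = throw / sin(dip) = 4.75 / sin(74°) = 4.941 m
net slip = dip-slip / sin(rake) = 4.941 / sin(68.5°) = 5.311 m
rate = 5.311 m / 41.3 years = 0.129 m/yr = 12.9 cm/yr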